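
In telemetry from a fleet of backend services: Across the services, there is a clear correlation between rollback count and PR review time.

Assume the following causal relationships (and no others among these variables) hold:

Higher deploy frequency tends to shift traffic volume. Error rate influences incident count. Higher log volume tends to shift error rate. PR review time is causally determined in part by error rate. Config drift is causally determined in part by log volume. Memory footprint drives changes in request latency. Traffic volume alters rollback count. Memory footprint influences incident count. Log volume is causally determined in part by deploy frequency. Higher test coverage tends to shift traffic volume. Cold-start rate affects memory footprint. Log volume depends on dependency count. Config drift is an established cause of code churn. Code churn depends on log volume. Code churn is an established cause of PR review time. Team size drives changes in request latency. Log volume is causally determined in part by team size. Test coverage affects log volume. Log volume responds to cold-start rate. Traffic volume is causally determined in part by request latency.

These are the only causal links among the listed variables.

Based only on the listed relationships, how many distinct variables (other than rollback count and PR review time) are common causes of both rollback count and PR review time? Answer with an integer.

The common causes are: cold-start rate (to rollback count via cold-start rate → memory footprint → request latency → traffic volume → rollback count; to PR review time via cold-start rate → log volume → code churn → PR review time); deploy frequency (to rollback count via deploy frequency → traffic volume → rollback count; to PR review time via deploy frequency → log volume → code churn → PR review time); team size (to rollback count via team size → request latency → traffic volume → rollback count; to PR review time via team size → log volume → code churn → PR review time); test coverage (to rollback count via test coverage → traffic volume → rollback count; to PR review time via test coverage → log volume → code churn → PR review time).
Every other variable lacks a causal path to at least one of rollback count and PR review time.

4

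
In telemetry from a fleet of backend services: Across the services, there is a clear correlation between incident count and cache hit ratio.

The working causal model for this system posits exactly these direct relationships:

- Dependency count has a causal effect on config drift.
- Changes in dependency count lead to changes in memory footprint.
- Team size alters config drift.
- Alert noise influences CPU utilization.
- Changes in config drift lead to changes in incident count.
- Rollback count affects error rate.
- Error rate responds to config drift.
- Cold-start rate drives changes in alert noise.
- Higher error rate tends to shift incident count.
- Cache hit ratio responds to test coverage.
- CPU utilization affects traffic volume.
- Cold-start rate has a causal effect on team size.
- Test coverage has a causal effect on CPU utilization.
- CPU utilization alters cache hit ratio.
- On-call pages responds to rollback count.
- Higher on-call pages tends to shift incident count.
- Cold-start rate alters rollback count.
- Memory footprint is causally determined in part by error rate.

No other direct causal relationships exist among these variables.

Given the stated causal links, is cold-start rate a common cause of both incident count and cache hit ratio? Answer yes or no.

Cold-start rate has a causal path to incident count (cold-start rate → team size → config drift → incident count) and to cache hit ratio (cold-start rate → alert noise → CPU utilization → cache hit ratio), so it is a common cause of both — a confounder.

yes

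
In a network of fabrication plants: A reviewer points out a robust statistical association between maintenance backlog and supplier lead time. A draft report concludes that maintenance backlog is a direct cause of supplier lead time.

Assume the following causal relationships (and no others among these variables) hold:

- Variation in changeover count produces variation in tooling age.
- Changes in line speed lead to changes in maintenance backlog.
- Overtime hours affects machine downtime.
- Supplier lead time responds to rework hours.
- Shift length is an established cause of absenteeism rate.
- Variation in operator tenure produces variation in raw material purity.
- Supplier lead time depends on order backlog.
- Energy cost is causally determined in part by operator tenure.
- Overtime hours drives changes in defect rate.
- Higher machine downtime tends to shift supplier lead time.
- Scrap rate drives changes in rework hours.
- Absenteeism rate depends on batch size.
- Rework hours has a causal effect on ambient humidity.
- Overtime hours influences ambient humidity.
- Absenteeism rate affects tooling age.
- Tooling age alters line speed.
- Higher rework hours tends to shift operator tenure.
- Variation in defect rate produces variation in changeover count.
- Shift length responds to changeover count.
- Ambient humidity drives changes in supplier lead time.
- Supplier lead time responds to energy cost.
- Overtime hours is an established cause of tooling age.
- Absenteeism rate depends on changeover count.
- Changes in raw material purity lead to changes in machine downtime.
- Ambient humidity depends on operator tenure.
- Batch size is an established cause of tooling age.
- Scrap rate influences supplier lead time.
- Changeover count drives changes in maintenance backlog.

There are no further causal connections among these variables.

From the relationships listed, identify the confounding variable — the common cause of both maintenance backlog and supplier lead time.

overtime hours

Overtime hours has a causal path to maintenance backlog (overtime hours → tooling age → line speed → maintenance backlog) and a separate causal path to supplier lead time (overtime hours → ambient humidity → supplier lead time), so it is a common cause of both.
No stated relationship gives maintenance backlog a causal route to supplier lead time, so the correlation is explained by the shared upstream cause rather than a direct effect.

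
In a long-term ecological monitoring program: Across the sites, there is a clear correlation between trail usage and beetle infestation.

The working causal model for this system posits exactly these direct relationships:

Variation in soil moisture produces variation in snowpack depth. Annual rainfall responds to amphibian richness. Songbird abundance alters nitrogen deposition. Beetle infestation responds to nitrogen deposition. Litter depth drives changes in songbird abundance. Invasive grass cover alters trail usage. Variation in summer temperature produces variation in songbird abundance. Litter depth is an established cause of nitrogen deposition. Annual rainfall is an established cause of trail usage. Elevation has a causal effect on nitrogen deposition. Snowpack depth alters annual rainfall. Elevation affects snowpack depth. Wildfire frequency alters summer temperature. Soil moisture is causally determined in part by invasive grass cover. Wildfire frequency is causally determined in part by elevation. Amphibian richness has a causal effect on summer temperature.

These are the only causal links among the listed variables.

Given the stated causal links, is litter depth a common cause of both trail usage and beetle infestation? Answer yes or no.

Litter depth has no stated causal path to trail usage. A confounder must cause both variables, so litter depth does not qualify.

no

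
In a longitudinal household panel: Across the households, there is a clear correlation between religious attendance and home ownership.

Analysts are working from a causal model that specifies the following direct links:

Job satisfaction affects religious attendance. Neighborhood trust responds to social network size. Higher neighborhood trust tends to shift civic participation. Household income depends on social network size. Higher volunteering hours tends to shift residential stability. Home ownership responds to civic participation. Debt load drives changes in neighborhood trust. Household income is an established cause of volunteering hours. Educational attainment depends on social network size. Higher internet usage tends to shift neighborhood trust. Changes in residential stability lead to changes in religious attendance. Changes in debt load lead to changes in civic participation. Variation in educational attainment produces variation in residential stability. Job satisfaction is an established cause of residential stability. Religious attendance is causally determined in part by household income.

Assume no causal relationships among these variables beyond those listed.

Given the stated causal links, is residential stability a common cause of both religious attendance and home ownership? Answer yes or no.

no

Residential stability has no stated causal path to home ownership. A confounder must cause both variables, so residential stability does not qualify.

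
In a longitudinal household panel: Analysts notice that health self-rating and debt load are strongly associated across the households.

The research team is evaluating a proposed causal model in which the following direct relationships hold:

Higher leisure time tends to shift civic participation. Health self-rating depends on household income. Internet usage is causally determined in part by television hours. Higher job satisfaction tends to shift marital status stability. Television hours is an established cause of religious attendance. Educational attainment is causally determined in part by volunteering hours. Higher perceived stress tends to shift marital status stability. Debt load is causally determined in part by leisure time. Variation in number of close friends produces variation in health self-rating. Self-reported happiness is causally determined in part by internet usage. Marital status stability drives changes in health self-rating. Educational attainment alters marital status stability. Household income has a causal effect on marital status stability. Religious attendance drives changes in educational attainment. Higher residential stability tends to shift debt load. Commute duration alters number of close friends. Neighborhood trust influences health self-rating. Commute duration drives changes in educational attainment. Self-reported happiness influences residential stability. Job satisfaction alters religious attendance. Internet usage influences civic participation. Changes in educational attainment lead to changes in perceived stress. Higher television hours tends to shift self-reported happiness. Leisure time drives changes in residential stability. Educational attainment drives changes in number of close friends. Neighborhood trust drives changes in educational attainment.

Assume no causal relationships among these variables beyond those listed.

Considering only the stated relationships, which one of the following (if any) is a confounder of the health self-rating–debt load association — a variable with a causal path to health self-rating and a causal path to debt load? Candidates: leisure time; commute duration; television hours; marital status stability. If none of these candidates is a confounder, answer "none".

Television hours causes health self-rating (television hours → religious attendance → educational attainment → number of close friends → health self-rating) and also causes debt load (television hours → self-reported happiness → residential stability → debt load); it is a common cause of both.
Each of the other candidates lacks a causal path to at least one of health self-rating and debt load, so they do not confound the relationship.

television hours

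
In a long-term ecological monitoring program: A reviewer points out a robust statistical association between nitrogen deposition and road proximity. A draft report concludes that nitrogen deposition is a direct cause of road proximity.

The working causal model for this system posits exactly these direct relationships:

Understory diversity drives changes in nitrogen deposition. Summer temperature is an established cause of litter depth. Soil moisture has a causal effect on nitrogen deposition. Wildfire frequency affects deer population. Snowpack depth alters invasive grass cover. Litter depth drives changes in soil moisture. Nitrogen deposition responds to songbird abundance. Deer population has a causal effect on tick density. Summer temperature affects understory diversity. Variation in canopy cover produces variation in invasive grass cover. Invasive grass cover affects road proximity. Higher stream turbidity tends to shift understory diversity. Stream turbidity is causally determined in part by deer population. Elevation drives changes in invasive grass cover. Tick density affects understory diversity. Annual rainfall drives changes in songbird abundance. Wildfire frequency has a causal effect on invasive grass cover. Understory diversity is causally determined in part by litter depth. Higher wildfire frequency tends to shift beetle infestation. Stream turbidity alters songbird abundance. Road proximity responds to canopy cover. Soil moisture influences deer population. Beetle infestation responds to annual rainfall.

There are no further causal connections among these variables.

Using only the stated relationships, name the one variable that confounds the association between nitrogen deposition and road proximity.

Wildfire frequency has a causal path to nitrogen deposition (wildfire frequency → deer population → tick density → understory diversity → nitrogen deposition) and a separate causal path to road proximity (wildfire frequency → invasive grass cover → road proximity), so it is a common cause of both.
No stated relationship gives nitrogen deposition a causal route to road proximity, so the correlation is explained by the shared upstream cause rather than a direct effect.

wildfire frequency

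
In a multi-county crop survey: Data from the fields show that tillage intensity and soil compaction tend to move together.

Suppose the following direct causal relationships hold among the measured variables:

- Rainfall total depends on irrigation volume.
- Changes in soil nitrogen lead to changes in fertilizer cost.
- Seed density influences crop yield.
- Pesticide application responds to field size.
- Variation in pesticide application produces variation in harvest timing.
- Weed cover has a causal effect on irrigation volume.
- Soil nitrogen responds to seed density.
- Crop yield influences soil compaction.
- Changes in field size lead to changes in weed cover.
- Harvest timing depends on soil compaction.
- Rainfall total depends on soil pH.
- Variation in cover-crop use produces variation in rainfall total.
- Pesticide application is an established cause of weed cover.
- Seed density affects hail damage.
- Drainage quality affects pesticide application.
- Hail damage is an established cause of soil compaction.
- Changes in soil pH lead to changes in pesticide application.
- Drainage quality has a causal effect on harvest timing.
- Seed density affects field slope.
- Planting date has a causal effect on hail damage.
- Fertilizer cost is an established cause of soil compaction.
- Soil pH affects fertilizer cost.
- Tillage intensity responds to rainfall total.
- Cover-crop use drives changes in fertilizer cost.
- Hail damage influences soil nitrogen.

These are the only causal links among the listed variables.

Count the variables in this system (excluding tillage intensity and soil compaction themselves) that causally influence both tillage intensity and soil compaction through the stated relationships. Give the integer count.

The common causes are: cover-crop use (to tillage intensity via cover-crop use → rainfall total → tillage intensity; to soil compaction via cover-crop use → fertilizer cost → soil compaction); soil pH (to tillage intensity via soil pH → rainfall total → tillage intensity; to soil compaction via soil pH → fertilizer cost → soil compaction).
Every other variable lacks a causal path to at least one of tillage intensity and soil compaction.

2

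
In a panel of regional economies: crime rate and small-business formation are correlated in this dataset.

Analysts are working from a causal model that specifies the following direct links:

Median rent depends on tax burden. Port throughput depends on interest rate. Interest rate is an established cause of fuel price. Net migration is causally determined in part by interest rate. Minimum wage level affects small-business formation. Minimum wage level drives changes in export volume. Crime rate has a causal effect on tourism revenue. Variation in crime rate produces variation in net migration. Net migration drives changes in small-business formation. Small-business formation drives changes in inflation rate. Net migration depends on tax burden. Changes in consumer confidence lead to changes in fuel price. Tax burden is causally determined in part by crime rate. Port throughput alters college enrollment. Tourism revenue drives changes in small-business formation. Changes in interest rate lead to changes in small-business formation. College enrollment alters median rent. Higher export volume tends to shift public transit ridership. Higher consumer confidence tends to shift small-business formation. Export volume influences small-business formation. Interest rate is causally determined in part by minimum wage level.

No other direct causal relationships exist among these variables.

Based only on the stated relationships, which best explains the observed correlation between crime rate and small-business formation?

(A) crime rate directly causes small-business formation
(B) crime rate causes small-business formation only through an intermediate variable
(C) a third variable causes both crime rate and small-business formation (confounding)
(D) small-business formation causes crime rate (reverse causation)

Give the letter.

B

Crime rate reaches small-business formation through crime rate → net migration → small-business formation — an indirect causal chain with no direct crime rate → small-business formation link. No variable causes both crime rate and small-business formation, so confounding is ruled out; the effect is mediated.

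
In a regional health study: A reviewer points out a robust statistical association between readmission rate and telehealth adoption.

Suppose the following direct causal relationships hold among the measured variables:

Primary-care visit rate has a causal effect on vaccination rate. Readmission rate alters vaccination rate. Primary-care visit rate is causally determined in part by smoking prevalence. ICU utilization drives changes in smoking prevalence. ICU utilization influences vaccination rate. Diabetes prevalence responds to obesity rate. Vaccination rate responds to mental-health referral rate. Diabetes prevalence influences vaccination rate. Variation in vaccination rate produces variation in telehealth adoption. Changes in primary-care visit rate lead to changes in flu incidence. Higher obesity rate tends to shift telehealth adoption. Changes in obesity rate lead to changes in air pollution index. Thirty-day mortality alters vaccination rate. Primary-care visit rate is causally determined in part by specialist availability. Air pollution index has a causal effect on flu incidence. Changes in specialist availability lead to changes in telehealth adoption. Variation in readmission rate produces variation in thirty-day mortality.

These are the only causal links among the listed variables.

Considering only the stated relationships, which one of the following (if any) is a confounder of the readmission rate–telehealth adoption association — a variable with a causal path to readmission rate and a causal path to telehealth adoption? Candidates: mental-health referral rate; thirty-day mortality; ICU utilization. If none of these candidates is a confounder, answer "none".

none

None of the listed candidates has causal paths to both readmission rate and telehealth adoption in the stated relationships, so none is a common cause.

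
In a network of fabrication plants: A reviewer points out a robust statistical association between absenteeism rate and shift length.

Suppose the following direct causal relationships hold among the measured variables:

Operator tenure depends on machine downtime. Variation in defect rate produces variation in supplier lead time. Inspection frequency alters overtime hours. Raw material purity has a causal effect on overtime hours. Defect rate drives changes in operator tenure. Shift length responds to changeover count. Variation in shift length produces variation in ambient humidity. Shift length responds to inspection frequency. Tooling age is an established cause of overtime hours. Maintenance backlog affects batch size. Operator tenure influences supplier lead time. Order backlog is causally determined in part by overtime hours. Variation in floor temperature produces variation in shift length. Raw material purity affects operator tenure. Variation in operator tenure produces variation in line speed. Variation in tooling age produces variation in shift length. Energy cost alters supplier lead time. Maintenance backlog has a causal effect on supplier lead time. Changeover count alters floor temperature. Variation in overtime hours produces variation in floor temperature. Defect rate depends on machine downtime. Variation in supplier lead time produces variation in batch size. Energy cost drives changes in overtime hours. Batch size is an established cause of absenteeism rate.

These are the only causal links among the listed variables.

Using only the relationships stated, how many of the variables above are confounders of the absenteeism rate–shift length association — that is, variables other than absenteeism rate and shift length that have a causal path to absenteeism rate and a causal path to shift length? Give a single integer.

2

The common causes are: energy cost (to absenteeism rate via energy cost → supplier lead time → batch size → absenteeism rate; to shift length via energy cost → overtime hours → floor temperature → shift length); raw material purity (to absenteeism rate via raw material purity → operator tenure → supplier lead time → batch size → absenteeism rate; to shift length via raw material purity → overtime hours → floor temperature → shift length).
Every other variable lacks a causal path to at least one of absenteeism rate and shift length.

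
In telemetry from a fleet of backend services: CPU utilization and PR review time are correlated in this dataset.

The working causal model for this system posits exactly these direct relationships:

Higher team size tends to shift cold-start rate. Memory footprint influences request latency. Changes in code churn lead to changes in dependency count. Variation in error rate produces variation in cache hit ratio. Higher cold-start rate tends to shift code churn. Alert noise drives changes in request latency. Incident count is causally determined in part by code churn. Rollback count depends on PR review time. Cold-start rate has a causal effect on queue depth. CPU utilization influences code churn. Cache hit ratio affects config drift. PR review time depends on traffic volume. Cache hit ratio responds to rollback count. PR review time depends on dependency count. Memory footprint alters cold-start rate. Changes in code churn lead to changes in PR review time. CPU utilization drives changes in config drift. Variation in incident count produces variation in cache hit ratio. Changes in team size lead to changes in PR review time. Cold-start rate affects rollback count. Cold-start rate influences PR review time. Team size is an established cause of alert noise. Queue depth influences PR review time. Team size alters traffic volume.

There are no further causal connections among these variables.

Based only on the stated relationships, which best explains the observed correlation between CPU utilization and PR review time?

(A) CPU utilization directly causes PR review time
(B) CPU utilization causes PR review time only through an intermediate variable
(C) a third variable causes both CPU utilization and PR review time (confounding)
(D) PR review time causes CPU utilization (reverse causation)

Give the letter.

CPU utilization reaches PR review time through CPU utilization → code churn → PR review time — an indirect causal chain with no direct CPU utilization → PR review time link. No variable causes both CPU utilization and PR review time, so confounding is ruled out; the effect is mediated.

B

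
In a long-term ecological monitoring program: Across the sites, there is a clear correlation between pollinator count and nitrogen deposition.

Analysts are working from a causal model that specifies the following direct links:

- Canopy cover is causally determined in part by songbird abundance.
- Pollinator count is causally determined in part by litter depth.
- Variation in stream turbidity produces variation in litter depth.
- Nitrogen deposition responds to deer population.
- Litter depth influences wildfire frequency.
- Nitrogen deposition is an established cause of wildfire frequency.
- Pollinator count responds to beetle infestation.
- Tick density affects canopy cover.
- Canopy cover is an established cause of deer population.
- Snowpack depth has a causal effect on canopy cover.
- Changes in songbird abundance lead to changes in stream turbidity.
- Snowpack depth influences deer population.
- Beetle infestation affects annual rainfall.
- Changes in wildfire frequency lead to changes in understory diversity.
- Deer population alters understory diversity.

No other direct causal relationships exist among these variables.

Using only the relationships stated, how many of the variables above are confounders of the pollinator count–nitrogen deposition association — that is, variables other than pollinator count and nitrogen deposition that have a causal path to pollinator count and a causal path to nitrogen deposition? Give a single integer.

The common causes are: songbird abundance (to pollinator count via songbird abundance → stream turbidity → litter depth → pollinator count; to nitrogen deposition via songbird abundance → canopy cover → deer population → nitrogen deposition).
Every other variable lacks a causal path to at least one of pollinator count and nitrogen deposition.

1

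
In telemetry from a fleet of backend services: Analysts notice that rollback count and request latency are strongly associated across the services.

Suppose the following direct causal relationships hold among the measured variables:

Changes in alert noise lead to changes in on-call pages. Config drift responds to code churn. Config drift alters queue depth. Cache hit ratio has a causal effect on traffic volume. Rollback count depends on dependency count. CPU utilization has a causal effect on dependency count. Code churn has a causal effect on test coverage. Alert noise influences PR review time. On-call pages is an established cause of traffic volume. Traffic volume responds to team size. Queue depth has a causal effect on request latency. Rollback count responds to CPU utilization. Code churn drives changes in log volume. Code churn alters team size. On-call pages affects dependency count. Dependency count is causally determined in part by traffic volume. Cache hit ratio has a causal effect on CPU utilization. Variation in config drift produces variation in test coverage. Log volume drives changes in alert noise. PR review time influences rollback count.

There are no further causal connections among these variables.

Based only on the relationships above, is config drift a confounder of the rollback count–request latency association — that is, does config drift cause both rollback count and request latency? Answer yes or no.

Config drift has no stated causal path to rollback count. A confounder must cause both variables, so config drift does not qualify.

no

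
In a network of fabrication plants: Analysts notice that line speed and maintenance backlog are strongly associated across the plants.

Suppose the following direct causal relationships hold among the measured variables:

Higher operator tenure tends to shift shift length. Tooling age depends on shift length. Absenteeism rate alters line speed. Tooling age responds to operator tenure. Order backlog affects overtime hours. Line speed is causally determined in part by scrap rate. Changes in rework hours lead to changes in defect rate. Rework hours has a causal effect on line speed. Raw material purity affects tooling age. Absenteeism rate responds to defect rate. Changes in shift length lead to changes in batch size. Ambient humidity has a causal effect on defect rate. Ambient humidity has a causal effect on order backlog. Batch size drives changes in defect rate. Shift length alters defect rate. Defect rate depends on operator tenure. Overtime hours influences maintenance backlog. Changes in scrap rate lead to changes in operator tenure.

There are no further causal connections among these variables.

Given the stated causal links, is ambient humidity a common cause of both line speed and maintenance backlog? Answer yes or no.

yes

Ambient humidity has a causal path to line speed (ambient humidity → defect rate → absenteeism rate → line speed) and to maintenance backlog (ambient humidity → order backlog → overtime hours → maintenance backlog), so it is a common cause of both — a confounder.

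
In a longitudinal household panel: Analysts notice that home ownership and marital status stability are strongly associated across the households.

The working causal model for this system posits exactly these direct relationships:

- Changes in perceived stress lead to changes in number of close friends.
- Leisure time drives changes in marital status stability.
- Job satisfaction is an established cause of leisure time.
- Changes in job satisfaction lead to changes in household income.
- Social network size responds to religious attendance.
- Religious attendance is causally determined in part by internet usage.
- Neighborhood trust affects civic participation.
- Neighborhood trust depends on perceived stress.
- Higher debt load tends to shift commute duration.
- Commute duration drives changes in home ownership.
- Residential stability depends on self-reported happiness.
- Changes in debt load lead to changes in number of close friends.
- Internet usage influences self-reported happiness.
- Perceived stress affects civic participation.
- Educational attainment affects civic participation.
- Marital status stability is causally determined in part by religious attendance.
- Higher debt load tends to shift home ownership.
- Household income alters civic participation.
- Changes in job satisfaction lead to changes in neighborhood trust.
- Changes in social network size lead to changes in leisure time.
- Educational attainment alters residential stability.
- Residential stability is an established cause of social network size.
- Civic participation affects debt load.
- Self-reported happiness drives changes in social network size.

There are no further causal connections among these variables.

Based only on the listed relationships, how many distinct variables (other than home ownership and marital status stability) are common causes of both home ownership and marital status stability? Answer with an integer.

2

The common causes are: educational attainment (to home ownership via educational attainment → civic participation → debt load → home ownership; to marital status stability via educational attainment → residential stability → social network size → leisure time → marital status stability); job satisfaction (to home ownership via job satisfaction → neighborhood trust → civic participation → debt load → home ownership; to marital status stability via job satisfaction → leisure time → marital status stability).
Every other variable lacks a causal path to at least one of home ownership and marital status stability.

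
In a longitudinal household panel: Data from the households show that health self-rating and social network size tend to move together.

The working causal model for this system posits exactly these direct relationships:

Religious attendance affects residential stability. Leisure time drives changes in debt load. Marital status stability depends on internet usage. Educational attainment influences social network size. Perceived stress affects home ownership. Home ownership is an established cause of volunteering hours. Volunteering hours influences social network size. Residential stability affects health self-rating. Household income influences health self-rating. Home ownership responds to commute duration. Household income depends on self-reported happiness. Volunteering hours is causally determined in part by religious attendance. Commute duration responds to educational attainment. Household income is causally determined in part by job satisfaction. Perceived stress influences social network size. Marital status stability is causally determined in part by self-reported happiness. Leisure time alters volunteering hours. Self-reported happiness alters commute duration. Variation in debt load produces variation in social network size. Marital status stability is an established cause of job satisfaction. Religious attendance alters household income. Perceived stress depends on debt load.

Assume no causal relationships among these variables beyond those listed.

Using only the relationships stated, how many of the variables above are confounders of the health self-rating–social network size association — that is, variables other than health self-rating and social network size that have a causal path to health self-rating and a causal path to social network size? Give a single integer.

The common causes are: religious attendance (to health self-rating via religious attendance → household income → health self-rating; to social network size via religious attendance → volunteering hours → social network size); self-reported happiness (to health self-rating via self-reported happiness → household income → health self-rating; to social network size via self-reported happiness → commute duration → home ownership → volunteering hours → social network size).
Every other variable lacks a causal path to at least one of health self-rating and social network size.

2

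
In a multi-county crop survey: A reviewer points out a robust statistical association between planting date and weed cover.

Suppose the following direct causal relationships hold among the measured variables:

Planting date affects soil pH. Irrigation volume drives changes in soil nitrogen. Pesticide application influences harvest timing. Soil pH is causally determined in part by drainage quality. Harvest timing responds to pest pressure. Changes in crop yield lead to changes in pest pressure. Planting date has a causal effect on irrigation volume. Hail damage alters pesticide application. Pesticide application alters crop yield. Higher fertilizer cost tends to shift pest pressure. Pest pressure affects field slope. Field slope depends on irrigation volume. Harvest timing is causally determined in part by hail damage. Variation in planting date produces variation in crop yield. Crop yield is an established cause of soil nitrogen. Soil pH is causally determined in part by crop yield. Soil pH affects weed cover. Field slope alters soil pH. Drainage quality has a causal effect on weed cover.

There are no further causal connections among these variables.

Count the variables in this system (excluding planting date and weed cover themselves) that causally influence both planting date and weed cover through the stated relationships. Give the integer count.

No listed variable has a causal path to both planting date and weed cover, so there are no common causes.

0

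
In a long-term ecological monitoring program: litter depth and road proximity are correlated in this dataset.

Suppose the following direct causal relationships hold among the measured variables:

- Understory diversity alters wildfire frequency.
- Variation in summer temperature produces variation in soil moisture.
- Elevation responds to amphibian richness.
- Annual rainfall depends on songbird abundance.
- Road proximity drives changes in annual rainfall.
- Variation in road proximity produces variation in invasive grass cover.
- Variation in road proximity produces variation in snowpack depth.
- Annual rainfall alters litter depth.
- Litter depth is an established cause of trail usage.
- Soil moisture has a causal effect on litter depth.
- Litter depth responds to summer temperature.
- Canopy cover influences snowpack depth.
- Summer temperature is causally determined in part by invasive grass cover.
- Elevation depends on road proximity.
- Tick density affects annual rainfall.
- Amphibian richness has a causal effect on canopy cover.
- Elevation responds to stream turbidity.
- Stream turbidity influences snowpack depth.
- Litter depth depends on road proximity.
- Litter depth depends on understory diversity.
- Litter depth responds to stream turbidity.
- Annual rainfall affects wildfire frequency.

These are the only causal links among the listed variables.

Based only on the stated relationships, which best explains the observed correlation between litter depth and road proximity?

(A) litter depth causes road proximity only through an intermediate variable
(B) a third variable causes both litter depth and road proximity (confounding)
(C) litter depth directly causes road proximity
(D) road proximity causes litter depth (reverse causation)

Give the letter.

The stated link runs road proximity → litter depth; litter depth has no causal path to road proximity. No variable causes both, so confounding is ruled out. The correlation reflects reverse causation.

D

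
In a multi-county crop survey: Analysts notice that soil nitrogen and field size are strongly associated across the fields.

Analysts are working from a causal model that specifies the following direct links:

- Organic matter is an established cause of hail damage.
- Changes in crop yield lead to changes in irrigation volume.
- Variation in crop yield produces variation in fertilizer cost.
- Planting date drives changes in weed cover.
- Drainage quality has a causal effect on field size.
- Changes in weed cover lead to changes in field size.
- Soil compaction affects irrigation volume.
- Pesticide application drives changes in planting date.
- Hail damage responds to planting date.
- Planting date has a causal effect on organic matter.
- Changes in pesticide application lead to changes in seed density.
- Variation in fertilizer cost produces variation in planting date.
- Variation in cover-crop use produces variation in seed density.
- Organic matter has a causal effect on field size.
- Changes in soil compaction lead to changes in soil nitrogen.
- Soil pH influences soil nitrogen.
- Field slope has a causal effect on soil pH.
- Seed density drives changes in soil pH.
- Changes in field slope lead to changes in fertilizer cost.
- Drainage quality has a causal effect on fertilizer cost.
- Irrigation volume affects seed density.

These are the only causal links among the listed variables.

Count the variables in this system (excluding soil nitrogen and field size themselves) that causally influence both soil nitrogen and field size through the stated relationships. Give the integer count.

The common causes are: crop yield (to soil nitrogen via crop yield → irrigation volume → seed density → soil pH → soil nitrogen; to field size via crop yield → fertilizer cost → planting date → organic matter → field size); field slope (to soil nitrogen via field slope → soil pH → soil nitrogen; to field size via field slope → fertilizer cost → planting date → organic matter → field size); pesticide application (to soil nitrogen via pesticide application → seed density → soil pH → soil nitrogen; to field size via pesticide application → planting date → organic matter → field size).
Every other variable lacks a causal path to at least one of soil nitrogen and field size.

3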